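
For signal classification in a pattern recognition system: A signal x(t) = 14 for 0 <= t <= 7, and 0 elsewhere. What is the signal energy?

Energy = integral of |x(t)|^2 dt over the signal duration
= 14^2 * 7 = 196 * 7 = 1372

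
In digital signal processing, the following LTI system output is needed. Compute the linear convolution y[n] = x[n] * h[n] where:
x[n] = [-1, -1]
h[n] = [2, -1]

y[n] = sum_k x[k]*h[n-k]. Output length = len(x) + len(h) - 1 = 2 + 2 - 1 = 3.
y[0] = -1*2 = -2
y[1] = -1*2 + -1*-1 = -1
y[2] = -1*-1 = 1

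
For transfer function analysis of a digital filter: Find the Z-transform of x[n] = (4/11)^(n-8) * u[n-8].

Time-shifting property: if X(z) = Z{x[n]}, then Z{x[n-d]} = z^(-d) * X(z)
X(z) = z/(z - 4/11) for x[n] = (4/11)^n * u[n]
Z{x[n-8]} = z^(-8) * z/(z - 4/11) = z^(-7)/(z - 4/11)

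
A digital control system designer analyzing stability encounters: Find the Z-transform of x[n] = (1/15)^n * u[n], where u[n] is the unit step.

The Z-transform of a^n * u[n] is z/(z-a) for |z| > |a|.
Here a = 1/15, so X(z) = z/(z - (1/15)) = 15z/(15z - 1)
ROC: |z| > 1/15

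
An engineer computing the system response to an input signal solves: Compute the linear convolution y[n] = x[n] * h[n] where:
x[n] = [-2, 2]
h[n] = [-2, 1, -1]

y[n] = sum_k x[k]*h[n-k]. Output length = len(x) + len(h) - 1 = 2 + 3 - 1 = 4.
y[0] = -2*-2 = 4
y[1] = 2*-2 + -2*1 = -6
y[2] = 2*1 + -2*-1 = 4
y[3] = 2*-1 = -2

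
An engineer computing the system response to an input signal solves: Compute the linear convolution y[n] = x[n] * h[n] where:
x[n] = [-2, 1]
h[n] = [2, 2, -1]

y[n] = sum_k x[k]*h[n-k]. Output length = len(x) + len(h) - 1 = 2 + 3 - 1 = 4.
y[0] = -2*2 = -4
y[1] = 1*2 + -2*2 = -2
y[2] = 1*2 + -2*-1 = 4
y[3] = 1*-1 = -1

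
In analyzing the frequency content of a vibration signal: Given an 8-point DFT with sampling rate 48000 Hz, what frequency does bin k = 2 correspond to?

The frequency of DFT bin k is: f_k = k * f_s / N
f_2 = 2 * 48000 / 8 = 12000 Hz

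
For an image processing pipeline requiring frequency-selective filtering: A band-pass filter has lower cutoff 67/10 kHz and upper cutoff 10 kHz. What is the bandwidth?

Bandwidth = f_high - f_low
= 10 kHz - 67/10 kHz = 33/10 kHz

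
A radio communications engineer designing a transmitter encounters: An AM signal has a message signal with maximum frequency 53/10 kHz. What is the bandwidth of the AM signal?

In AM (double-sideband), the bandwidth is twice the message frequency.
BW = 2 * f_m = 2 * 53/10 kHz = 53/5 kHz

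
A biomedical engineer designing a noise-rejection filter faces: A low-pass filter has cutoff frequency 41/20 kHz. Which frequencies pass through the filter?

A low-pass filter passes all frequencies below the cutoff frequency 41/20 kHz and attenuates higher frequencies.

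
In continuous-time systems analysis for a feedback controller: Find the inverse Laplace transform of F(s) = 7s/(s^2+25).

Standard pair: s/(s^2+w^2) <-> cos(wt)*u(t)
With k=7, w=5: f(t) = 7*cos(5t)*u(t)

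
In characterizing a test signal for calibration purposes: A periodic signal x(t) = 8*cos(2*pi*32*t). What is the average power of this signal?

Average power of A*cos(wt) is A^2/2.
P = 8^2 / 2 = 64/2 = 32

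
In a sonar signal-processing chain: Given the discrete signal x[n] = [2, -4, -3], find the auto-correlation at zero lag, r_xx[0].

The auto-correlation at zero lag r_xx[0] equals the signal energy.
r_xx[0] = sum of x[n]^2 = 2^2 + (-4)^2 + (-3)^2
= 4 + 16 + 9 = 29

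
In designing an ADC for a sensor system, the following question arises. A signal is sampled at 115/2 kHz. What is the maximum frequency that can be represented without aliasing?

The maximum frequency that can be represented without aliasing
is the Nyquist frequency: f_max = f_s / 2 = 115/2 kHz / 2 = 115/4 kHz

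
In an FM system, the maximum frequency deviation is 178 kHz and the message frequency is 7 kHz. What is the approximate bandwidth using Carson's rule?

Carson's rule: BW = 2*(delta_f + f_m)
= 2*(178 + 7) kHz = 370 kHz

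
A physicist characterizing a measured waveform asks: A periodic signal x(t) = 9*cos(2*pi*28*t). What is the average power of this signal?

Average power of A*cos(wt) is A^2/2.
P = 9^2 / 2 = 81/2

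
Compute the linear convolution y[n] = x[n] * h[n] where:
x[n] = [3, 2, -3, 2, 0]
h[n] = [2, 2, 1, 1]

y[n] = sum_k x[k]*h[n-k]. Output length = len(x) + len(h) - 1 = 5 + 4 - 1 = 8.
y[0] = 3*2 = 6
y[1] = 2*2 + 3*2 = 10
y[2] = -3*2 + 2*2 + 3*1 = 1
y[3] = 2*2 + -3*2 + 2*1 + 3*1 = 3
y[4] = 0*2 + 2*2 + -3*1 + 2*1 = 3
y[5] = 0*2 + 2*1 + -3*1 = -1
y[6] = 0*1 + 2*1 = 2
y[7] = 0*1 = 0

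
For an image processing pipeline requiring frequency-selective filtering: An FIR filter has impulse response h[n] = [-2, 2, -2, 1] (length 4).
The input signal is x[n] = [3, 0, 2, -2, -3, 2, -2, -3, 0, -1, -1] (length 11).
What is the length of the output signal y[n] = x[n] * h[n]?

For linear convolution, the output length is:
len(y) = len(x) + len(h) - 1 = 11 + 4 - 1 = 14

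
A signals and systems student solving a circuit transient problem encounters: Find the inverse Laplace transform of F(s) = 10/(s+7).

Standard pair: k/(s+a) <-> k*e^(-at)*u(t)
With k=10, a=7: f(t) = 10*e^(-7t)*u(t)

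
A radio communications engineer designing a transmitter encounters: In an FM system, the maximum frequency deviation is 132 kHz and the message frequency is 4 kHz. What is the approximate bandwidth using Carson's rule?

Carson's rule: BW = 2*(delta_f + f_m)
= 2*(132 + 4) kHz = 272 kHz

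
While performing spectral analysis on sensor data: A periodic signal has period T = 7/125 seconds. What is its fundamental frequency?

The fundamental frequency is the reciprocal of the period.
f = 1/T = 1/(7/125) = 125/7 Hz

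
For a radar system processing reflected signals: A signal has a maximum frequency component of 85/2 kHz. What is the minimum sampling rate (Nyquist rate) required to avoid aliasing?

By the Nyquist-Shannon sampling theorem,
the minimum sampling rate (Nyquist rate) must be at least 2 * f_max.
Nyquist rate = 2 * 85/2 kHz = 85 kHz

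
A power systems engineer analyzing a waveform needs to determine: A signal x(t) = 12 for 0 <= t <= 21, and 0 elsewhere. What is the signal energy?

Energy = integral of |x(t)|^2 dt over the signal duration
= 12^2 * 21 = 144 * 21 = 3024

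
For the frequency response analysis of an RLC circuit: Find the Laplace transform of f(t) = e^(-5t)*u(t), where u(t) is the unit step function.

Standard Laplace transform pair:
e^(-at)*u(t) <-> 1/(s+a)
With a = 5: L{e^(-5t)*u(t)} = 1/(s+5), ROC: Re(s) > -5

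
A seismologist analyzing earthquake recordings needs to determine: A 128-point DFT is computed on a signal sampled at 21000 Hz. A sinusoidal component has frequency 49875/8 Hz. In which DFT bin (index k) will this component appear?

DFT frequency resolution = f_s/N = 21000/128 = 2625/16 Hz
Bin index k = f_signal / resolution = 49875/8 / 2625/16 = 38
The signal frequency 49875/8 Hz falls in DFT bin k = 38.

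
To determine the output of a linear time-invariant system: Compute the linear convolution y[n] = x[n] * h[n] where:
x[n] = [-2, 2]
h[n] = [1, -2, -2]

y[n] = sum_k x[k]*h[n-k]. Output length = len(x) + len(h) - 1 = 2 + 3 - 1 = 4.
y[0] = -2*1 = -2
y[1] = 2*1 + -2*-2 = 6
y[2] = 2*-2 + -2*-2 = 0
y[3] = 2*-2 = -4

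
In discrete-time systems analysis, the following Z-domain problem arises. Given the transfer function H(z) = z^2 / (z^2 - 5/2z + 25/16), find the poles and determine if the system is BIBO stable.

Poles are roots of the denominator: z^2 - 5/2z + 25/16 = 0.
Quadratic formula: z = [-(-5/2) +/- sqrt((-5/2)^2 - 4*(25/16))] / 2
Discriminant = 25/4 - 25/4 = 0; sqrt = 0.
z = (5/2 +/- 0) / 2 = 5/4 (repeated root).
|p1| = 5/4, |p2| = 5/4.
For BIBO stability, all poles must lie inside the unit circle (|p| < 1).
System is UNSTABLE since at least one |p| >= 1.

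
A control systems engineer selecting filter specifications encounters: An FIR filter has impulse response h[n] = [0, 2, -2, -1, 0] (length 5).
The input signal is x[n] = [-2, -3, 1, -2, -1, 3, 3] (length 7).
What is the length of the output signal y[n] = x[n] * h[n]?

For linear convolution, the output length is:
len(y) = len(x) + len(h) - 1 = 7 + 5 - 1 = 11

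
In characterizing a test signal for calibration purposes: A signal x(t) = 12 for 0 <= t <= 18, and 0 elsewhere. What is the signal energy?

Energy = integral of |x(t)|^2 dt over the signal duration
= 12^2 * 18 = 144 * 18 = 2592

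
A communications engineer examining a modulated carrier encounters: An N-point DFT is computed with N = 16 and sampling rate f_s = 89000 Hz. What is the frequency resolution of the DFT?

DFT frequency resolution = f_s / N
= 89000 / 16 = 11125/2 Hz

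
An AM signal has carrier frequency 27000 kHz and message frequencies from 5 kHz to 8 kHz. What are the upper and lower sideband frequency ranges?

Upper sideband (USB) = fc + [fm_low, fm_high] = 27000 + [5, 8] = [27005, 27008] kHz
Lower sideband (LSB) = fc - [fm_high, fm_low] = 27000 - [8, 5] = [26992, 26995] kHz
Total occupied spectrum: 26992 kHz to 27008 kHz (plus carrier at 27000 kHz)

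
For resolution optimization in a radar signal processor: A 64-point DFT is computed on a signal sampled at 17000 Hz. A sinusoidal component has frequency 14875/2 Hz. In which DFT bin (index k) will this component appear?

DFT frequency resolution = f_s/N = 17000/64 = 2125/8 Hz
Bin index k = f_signal / resolution = 14875/2 / 2125/8 = 28
The signal frequency 14875/2 Hz falls in DFT bin k = 28.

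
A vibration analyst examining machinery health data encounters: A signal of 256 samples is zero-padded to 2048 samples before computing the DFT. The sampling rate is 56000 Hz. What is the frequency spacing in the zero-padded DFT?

Original DFT: N = 256, resolution = f_s/N = 56000/256 = 875/4 Hz
Zero-padded DFT: N = 2048, resolution = f_s/N = 56000/2048 = 875/32 Hz
Zero-padding interpolates the spectrum (finer frequency grid)
but does NOT improve the true spectral resolution (ability to resolve close frequencies).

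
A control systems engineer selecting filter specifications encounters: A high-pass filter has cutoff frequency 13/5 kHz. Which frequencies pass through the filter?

A high-pass filter passes all frequencies above the cutoff frequency 13/5 kHz and attenuates lower frequencies.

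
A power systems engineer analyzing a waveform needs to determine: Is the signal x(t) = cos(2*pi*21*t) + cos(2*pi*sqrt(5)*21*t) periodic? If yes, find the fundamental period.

f1 = 21 Hz, f2 = 21*sqrt(5) Hz
Ratio f2/f1 = sqrt(5), which is irrational.
Since the frequency ratio is irrational, no common period exists.
The signal is not periodic.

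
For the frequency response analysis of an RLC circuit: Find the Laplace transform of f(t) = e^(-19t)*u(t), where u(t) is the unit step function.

Standard Laplace transform pair:
e^(-at)*u(t) <-> 1/(s+a)
With a = 19: L{e^(-19t)*u(t)} = 1/(s+19), ROC: Re(s) > -19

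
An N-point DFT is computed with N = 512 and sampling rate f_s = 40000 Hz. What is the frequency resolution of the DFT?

DFT frequency resolution = f_s / N
= 40000 / 512 = 625/8 Hz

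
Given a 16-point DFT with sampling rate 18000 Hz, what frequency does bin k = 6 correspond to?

The frequency of DFT bin k is: f_k = k * f_s / N
f_6 = 6 * 18000 / 16 = 6750 Hz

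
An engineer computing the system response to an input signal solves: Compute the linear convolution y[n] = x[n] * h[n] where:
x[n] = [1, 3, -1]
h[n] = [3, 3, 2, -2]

y[n] = sum_k x[k]*h[n-k]. Output length = len(x) + len(h) - 1 = 3 + 4 - 1 = 6.
y[0] = 1*3 = 3
y[1] = 3*3 + 1*3 = 12
y[2] = -1*3 + 3*3 + 1*2 = 8
y[3] = -1*3 + 3*2 + 1*-2 = 1
y[4] = -1*2 + 3*-2 = -8
y[5] = -1*-2 = 2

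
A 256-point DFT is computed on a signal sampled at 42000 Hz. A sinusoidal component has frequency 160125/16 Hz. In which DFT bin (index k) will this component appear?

DFT frequency resolution = f_s/N = 42000/256 = 2625/16 Hz
Bin index k = f_signal / resolution = 160125/16 / 2625/16 = 61
The signal frequency 160125/16 Hz falls in DFT bin k = 61.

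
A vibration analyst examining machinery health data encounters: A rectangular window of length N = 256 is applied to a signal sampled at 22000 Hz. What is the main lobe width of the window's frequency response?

For a rectangular window of length N,
the main lobe width in frequency is 2*f_s/N.
= 2*22000/256 = 1375/8 Hz
This determines the minimum frequency separation for resolving two sinusoids.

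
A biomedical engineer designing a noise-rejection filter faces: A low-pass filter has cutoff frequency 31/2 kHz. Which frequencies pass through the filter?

A low-pass filter passes all frequencies below the cutoff frequency 31/2 kHz and attenuates higher frequencies.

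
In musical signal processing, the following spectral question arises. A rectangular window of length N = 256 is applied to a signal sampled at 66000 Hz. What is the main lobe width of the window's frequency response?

For a rectangular window of length N,
the main lobe width in frequency is 2*f_s/N.
= 2*66000/256 = 4125/8 Hz
This determines the minimum frequency separation for resolving two sinusoids.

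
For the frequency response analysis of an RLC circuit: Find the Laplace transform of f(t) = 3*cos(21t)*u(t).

Standard pair: cos(wt)*u(t) <-> s/(s^2+w^2)
With w = 21: L{3*cos(21t)*u(t)} = 3s/(s^2+441)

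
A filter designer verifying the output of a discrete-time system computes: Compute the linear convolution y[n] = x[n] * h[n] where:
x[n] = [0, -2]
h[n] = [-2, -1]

y[n] = sum_k x[k]*h[n-k]. Output length = len(x) + len(h) - 1 = 2 + 2 - 1 = 3.
y[0] = 0*-2 = 0
y[1] = -2*-2 + 0*-1 = 4
y[2] = -2*-1 = 2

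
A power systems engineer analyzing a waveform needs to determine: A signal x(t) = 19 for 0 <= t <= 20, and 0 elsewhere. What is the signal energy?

Energy = integral of |x(t)|^2 dt over the signal duration
= 19^2 * 20 = 361 * 20 = 7220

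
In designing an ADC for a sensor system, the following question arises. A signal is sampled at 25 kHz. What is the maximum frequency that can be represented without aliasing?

The maximum frequency that can be represented without aliasing
is the Nyquist frequency: f_max = f_s / 2 = 25 kHz / 2 = 25/2 kHz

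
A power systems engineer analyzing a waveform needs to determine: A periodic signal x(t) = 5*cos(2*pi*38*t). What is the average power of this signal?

Average power of A*cos(wt) is A^2/2.
P = 5^2 / 2 = 25/2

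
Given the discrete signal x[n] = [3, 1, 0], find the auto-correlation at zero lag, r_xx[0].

The auto-correlation at zero lag r_xx[0] equals the signal energy.
r_xx[0] = sum of x[n]^2 = 3^2 + 1^2 + 0^2
= 9 + 1 + 0 = 10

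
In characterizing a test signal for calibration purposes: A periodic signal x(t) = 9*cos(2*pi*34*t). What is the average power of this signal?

Average power of A*cos(wt) is A^2/2.
P = 9^2 / 2 = 81/2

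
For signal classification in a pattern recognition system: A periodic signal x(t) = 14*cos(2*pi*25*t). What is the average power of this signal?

Average power of A*cos(wt) is A^2/2.
P = 14^2 / 2 = 196/2 = 98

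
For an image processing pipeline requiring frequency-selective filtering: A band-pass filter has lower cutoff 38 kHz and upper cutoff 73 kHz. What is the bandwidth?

Bandwidth = f_high - f_low
= 73 kHz - 38 kHz = 35 kHz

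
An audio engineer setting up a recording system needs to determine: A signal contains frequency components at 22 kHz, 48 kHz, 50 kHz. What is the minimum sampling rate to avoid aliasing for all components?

The highest frequency component is f_max = 50 kHz.
Nyquist rate = 2 * f_max = 2 * 50 kHz = 100 kHz.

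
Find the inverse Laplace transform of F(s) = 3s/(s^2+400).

Standard pair: s/(s^2+w^2) <-> cos(wt)*u(t)
With k=3, w=20: f(t) = 3*cos(20t)*u(t)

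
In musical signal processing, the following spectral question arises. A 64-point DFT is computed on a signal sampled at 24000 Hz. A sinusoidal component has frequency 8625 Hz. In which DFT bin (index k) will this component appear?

DFT frequency resolution = f_s/N = 24000/64 = 375 Hz
Bin index k = f_signal / resolution = 8625 / 375 = 23
The signal frequency 8625 Hz falls in DFT bin k = 23.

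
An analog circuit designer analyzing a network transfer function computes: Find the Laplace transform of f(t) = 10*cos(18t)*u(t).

Standard pair: cos(wt)*u(t) <-> s/(s^2+w^2)
With w = 18: L{10*cos(18t)*u(t)} = 10s/(s^2+324)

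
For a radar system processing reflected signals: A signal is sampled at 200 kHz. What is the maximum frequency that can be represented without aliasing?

The maximum frequency that can be represented without aliasing
is the Nyquist frequency: f_max = f_s / 2 = 200 kHz / 2 = 100 kHz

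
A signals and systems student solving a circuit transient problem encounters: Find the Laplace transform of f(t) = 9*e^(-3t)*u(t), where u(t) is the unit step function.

Standard Laplace transform pair:
e^(-at)*u(t) <-> 1/(s+a)
With a = 3: L{9*e^(-3t)*u(t)} = 9/(s+3), ROC: Re(s) > -3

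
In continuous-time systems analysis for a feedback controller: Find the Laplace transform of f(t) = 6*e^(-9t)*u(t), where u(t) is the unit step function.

Standard Laplace transform pair:
e^(-at)*u(t) <-> 1/(s+a)
With a = 9: L{6*e^(-9t)*u(t)} = 6/(s+9), ROC: Re(s) > -9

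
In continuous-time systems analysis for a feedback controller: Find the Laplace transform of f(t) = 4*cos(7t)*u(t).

Standard pair: cos(wt)*u(t) <-> s/(s^2+w^2)
With w = 7: L{4*cos(7t)*u(t)} = 4s/(s^2+49)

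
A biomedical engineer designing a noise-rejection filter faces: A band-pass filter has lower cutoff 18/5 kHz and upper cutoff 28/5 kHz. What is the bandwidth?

Bandwidth = f_high - f_low
= 28/5 kHz - 18/5 kHz = 2 kHz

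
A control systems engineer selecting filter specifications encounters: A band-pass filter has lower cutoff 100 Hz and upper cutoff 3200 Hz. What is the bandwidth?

Bandwidth = f_high - f_low
= 3200 Hz - 100 Hz = 3100 Hz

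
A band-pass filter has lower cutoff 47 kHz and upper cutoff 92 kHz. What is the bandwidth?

Bandwidth = f_high - f_low
= 92 kHz - 47 kHz = 45 kHz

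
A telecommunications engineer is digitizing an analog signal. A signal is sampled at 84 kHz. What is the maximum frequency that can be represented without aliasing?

The maximum frequency that can be represented without aliasing
is the Nyquist frequency: f_max = f_s / 2 = 84 kHz / 2 = 42 kHz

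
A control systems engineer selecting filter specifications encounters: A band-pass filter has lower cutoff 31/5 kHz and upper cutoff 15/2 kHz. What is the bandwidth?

Bandwidth = f_high - f_low
= 15/2 kHz - 31/5 kHz = 13/10 kHz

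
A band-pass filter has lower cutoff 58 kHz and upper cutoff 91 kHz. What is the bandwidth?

Bandwidth = f_high - f_low
= 91 kHz - 58 kHz = 33 kHz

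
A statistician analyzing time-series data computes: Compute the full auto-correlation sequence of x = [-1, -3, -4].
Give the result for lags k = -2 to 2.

r_xx[k] = sum_m x[m]*x[m+k], indexed from 0, for k = -2 to 2:
  r_xx[-2] = x[2]*x[0] = 4
  r_xx[-1] = x[1]*x[0] + x[2]*x[1] = 15
  r_xx[0] = x[0]*x[0] + x[1]*x[1] + x[2]*x[2] = 26
  r_xx[1] = x[0]*x[1] + x[1]*x[2] = 15
  r_xx[2] = x[0]*x[2] = 4
r_xx = [4, 15, 26, 15, 4]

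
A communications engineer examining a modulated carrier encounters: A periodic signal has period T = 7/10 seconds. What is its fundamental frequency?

The fundamental frequency is the reciprocal of the period.
f = 1/T = 1/(7/10) = 10/7 Hz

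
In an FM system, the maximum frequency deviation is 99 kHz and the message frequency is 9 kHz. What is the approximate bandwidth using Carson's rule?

Carson's rule: BW = 2*(delta_f + f_m)
= 2*(99 + 9) kHz = 216 kHz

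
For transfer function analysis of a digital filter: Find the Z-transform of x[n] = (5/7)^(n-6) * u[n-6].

Time-shifting property: if X(z) = Z{x[n]}, then Z{x[n-d]} = z^(-d) * X(z)
X(z) = z/(z - 5/7) for x[n] = (5/7)^n * u[n]
Z{x[n-6]} = z^(-6) * z/(z - 5/7) = z^(-5)/(z - 5/7)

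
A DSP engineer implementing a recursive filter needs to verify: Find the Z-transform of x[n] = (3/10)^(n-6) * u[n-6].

Time-shifting property: if X(z) = Z{x[n]}, then Z{x[n-d]} = z^(-d) * X(z)
X(z) = z/(z - 3/10) for x[n] = (3/10)^n * u[n]
Z{x[n-6]} = z^(-6) * z/(z - 3/10) = z^(-5)/(z - 3/10)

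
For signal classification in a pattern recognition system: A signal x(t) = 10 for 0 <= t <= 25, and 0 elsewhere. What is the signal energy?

Energy = integral of |x(t)|^2 dt over the signal duration
= 10^2 * 25 = 100 * 25 = 2500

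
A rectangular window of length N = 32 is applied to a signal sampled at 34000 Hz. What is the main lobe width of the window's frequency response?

For a rectangular window of length N,
the main lobe width in frequency is 2*f_s/N.
= 2*34000/32 = 2125 Hz
This determines the minimum frequency separation for resolving two sinusoids.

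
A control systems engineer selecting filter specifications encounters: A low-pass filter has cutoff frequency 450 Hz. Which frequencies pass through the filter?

A low-pass filter passes all frequencies below the cutoff frequency 450 Hz and attenuates higher frequencies.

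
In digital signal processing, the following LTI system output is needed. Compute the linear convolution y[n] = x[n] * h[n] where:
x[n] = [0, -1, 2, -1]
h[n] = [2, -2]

y[n] = sum_k x[k]*h[n-k]. Output length = len(x) + len(h) - 1 = 4 + 2 - 1 = 5.
y[0] = 0*2 = 0
y[1] = -1*2 + 0*-2 = -2
y[2] = 2*2 + -1*-2 = 6
y[3] = -1*2 + 2*-2 = -6
y[4] = -1*-2 = 2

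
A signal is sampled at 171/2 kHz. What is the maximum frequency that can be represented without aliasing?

The maximum frequency that can be represented without aliasing
is the Nyquist frequency: f_max = f_s / 2 = 171/2 kHz / 2 = 171/4 kHz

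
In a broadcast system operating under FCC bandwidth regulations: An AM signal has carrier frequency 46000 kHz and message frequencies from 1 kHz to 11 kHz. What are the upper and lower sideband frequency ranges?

Upper sideband (USB) = fc + [fm_low, fm_high] = 46000 + [1, 11] = [46001, 46011] kHz
Lower sideband (LSB) = fc - [fm_high, fm_low] = 46000 - [11, 1] = [45989, 45999] kHz
Total occupied spectrum: 45989 kHz to 46011 kHz (plus carrier at 46000 kHz)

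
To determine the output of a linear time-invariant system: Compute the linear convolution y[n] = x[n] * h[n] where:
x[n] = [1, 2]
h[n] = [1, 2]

y[n] = sum_k x[k]*h[n-k]. Output length = len(x) + len(h) - 1 = 2 + 2 - 1 = 3.
y[0] = 1*1 = 1
y[1] = 2*1 + 1*2 = 4
y[2] = 2*2 = 4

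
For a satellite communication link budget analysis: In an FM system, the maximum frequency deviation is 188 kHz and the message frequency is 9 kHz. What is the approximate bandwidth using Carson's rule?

Carson's rule: BW = 2*(delta_f + f_m)
= 2*(188 + 9) kHz = 394 kHz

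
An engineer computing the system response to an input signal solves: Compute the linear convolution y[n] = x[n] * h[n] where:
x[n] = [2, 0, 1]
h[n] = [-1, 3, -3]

y[n] = sum_k x[k]*h[n-k]. Output length = len(x) + len(h) - 1 = 3 + 3 - 1 = 5.
y[0] = 2*-1 = -2
y[1] = 0*-1 + 2*3 = 6
y[2] = 1*-1 + 0*3 + 2*-3 = -7
y[3] = 1*3 + 0*-3 = 3
y[4] = 1*-3 = -3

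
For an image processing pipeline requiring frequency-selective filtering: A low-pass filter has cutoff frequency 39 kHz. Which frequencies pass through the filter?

A low-pass filter passes all frequencies below the cutoff frequency 39 kHz and attenuates higher frequencies.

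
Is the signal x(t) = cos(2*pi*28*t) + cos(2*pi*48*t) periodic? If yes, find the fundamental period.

f1 = 28 Hz, f2 = 48 Hz
Period T1 = 1/28, T2 = 1/48
Ratio T1/T2 = 48/28, which is rational.
The signal is periodic with fundamental period T = 1/GCD(28,48) = 1/4 s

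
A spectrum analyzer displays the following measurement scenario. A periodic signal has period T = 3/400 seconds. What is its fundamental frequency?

The fundamental frequency is the reciprocal of the period.
f = 1/T = 1/(3/400) = 400/3 Hz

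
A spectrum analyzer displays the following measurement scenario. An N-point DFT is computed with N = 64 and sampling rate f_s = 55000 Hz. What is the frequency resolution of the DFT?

DFT frequency resolution = f_s / N
= 55000 / 64 = 6875/8 Hz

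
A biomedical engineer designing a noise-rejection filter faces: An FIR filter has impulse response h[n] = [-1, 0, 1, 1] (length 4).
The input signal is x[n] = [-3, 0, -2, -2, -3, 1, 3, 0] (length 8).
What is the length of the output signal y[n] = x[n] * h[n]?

For linear convolution, the output length is:
len(y) = len(x) + len(h) - 1 = 8 + 4 - 1 = 11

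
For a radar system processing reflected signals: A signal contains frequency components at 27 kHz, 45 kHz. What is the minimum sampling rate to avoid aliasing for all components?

The highest frequency component is f_max = 45 kHz.
Nyquist rate = 2 * f_max = 2 * 45 kHz = 90 kHz.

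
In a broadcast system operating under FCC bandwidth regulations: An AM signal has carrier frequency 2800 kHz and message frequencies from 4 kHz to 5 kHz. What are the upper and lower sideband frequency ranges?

Upper sideband (USB) = fc + [fm_low, fm_high] = 2800 + [4, 5] = [2804, 2805] kHz
Lower sideband (LSB) = fc - [fm_high, fm_low] = 2800 - [5, 4] = [2795, 2796] kHz
Total occupied spectrum: 2795 kHz to 2805 kHz (plus carrier at 2800 kHz)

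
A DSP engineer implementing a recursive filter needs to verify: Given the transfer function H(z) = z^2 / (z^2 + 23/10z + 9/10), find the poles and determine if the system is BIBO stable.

Poles are roots of the denominator: z^2 + 23/10z + 9/10 = 0.
Quadratic formula: z = [-(23/10) +/- sqrt((23/10)^2 - 4*(9/10))] / 2
Discriminant = 529/100 - 18/5 = 169/100; sqrt = 13/10.
z = (-23/10 +/- 13/10) / 2 => z = -1/2 or z = -9/5.
|p1| = 9/5, |p2| = 1/2.
For BIBO stability, all poles must lie inside the unit circle (|p| < 1).
System is UNSTABLE since at least one |p| >= 1.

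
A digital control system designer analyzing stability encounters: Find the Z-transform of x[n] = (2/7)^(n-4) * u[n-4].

Time-shifting property: if X(z) = Z{x[n]}, then Z{x[n-d]} = z^(-d) * X(z)
X(z) = z/(z - 2/7) for x[n] = (2/7)^n * u[n]
Z{x[n-4]} = z^(-4) * z/(z - 2/7) = z^(-3)/(z - 2/7)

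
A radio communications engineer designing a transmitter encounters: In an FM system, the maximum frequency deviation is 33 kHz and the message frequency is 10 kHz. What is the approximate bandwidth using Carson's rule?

Carson's rule: BW = 2*(delta_f + f_m)
= 2*(33 + 10) kHz = 86 kHz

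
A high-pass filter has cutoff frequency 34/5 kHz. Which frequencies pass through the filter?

A high-pass filter passes all frequencies above the cutoff frequency 34/5 kHz and attenuates lower frequencies.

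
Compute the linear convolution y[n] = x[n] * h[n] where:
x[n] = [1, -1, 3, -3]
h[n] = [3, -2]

y[n] = sum_k x[k]*h[n-k]. Output length = len(x) + len(h) - 1 = 4 + 2 - 1 = 5.
y[0] = 1*3 = 3
y[1] = -1*3 + 1*-2 = -5
y[2] = 3*3 + -1*-2 = 11
y[3] = -3*3 + 3*-2 = -15
y[4] = -3*-2 = 6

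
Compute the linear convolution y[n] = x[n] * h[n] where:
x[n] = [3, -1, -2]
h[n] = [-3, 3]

y[n] = sum_k x[k]*h[n-k]. Output length = len(x) + len(h) - 1 = 3 + 2 - 1 = 4.
y[0] = 3*-3 = -9
y[1] = -1*-3 + 3*3 = 12
y[2] = -2*-3 + -1*3 = 3
y[3] = -2*3 = -6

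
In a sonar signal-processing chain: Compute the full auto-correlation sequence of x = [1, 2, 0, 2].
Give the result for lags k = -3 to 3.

r_xx[k] = sum_m x[m]*x[m+k], indexed from 0, for k = -3 to 3:
  r_xx[-3] = x[3]*x[0] = 2
  r_xx[-2] = x[2]*x[0] + x[3]*x[1] = 4
  r_xx[-1] = x[1]*x[0] + x[2]*x[1] + x[3]*x[2] = 2
  r_xx[0] = x[0]*x[0] + x[1]*x[1] + x[2]*x[2] + x[3]*x[3] = 9
  r_xx[1] = x[0]*x[1] + x[1]*x[2] + x[2]*x[3] = 2
  r_xx[2] = x[0]*x[2] + x[1]*x[3] = 4
  r_xx[3] = x[0]*x[3] = 2
r_xx = [2, 4, 2, 9, 2, 4, 2]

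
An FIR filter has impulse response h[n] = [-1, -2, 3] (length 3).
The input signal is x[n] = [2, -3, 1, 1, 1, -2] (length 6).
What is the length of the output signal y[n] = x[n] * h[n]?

For linear convolution, the output length is:
len(y) = len(x) + len(h) - 1 = 6 + 3 - 1 = 8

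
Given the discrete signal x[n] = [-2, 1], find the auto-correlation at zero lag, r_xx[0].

The auto-correlation at zero lag r_xx[0] equals the signal energy.
r_xx[0] = sum of x[n]^2 = (-2)^2 + 1^2
= 4 + 1 = 5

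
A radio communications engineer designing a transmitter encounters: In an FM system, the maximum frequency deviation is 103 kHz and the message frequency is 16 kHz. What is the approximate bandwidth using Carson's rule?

Carson's rule: BW = 2*(delta_f + f_m)
= 2*(103 + 16) kHz = 238 kHz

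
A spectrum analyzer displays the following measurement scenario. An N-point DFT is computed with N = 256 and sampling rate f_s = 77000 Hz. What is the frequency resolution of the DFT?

DFT frequency resolution = f_s / N
= 77000 / 256 = 9625/32 Hz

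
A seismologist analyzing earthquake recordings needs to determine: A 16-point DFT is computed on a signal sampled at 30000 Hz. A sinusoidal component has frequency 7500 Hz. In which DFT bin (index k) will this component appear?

DFT frequency resolution = f_s/N = 30000/16 = 1875 Hz
Bin index k = f_signal / resolution = 7500 / 1875 = 4
The signal frequency 7500 Hz falls in DFT bin k = 4.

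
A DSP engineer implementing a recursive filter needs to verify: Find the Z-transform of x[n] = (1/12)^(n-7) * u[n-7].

Time-shifting property: if X(z) = Z{x[n]}, then Z{x[n-d]} = z^(-d) * X(z)
X(z) = z/(z - 1/12) for x[n] = (1/12)^n * u[n]
Z{x[n-7]} = z^(-7) * z/(z - 1/12) = z^(-6)/(z - 1/12)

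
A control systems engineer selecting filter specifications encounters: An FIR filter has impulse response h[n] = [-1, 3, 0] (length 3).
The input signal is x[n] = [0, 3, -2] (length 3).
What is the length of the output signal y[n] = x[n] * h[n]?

For linear convolution, the output length is:
len(y) = len(x) + len(h) - 1 = 3 + 3 - 1 = 5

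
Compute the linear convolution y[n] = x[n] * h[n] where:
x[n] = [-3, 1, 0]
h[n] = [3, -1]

y[n] = sum_k x[k]*h[n-k]. Output length = len(x) + len(h) - 1 = 3 + 2 - 1 = 4.
y[0] = -3*3 = -9
y[1] = 1*3 + -3*-1 = 6
y[2] = 0*3 + 1*-1 = -1
y[3] = 0*-1 = 0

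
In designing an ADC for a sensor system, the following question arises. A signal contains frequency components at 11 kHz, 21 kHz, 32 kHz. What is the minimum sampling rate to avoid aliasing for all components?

The highest frequency component is f_max = 32 kHz.
Nyquist rate = 2 * f_max = 2 * 32 kHz = 64 kHz.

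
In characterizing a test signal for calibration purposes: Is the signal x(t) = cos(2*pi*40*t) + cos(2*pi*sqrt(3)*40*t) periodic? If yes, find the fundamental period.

f1 = 40 Hz, f2 = 40*sqrt(3) Hz
Ratio f2/f1 = sqrt(3), which is irrational.
Since the frequency ratio is irrational, no common period exists.
The signal is not periodic.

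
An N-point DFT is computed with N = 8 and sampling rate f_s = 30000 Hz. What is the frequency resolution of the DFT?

DFT frequency resolution = f_s / N
= 30000 / 8 = 3750 Hz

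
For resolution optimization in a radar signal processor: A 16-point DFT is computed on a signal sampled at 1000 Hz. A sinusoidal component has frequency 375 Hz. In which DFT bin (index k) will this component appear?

DFT frequency resolution = f_s/N = 1000/16 = 125/2 Hz
Bin index k = f_signal / resolution = 375 / 125/2 = 6
The signal frequency 375 Hz falls in DFT bin k = 6.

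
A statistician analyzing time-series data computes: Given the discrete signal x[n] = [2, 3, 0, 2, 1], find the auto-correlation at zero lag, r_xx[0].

The auto-correlation at zero lag r_xx[0] equals the signal energy.
r_xx[0] = sum of x[n]^2 = 2^2 + 3^2 + 0^2 + 2^2 + 1^2
= 4 + 9 + 0 + 4 + 1 = 18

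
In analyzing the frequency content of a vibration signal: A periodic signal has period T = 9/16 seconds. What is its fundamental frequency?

The fundamental frequency is the reciprocal of the period.
f = 1/T = 1/(9/16) = 16/9 Hz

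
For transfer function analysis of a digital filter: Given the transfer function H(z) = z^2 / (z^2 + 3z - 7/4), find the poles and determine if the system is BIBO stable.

Poles are roots of the denominator: z^2 + 3z - 7/4 = 0.
Quadratic formula: z = [-(3) +/- sqrt((3)^2 - 4*(-7/4))] / 2
Discriminant = 9 + 7 = 16; sqrt = 4.
z = (-3 +/- 4) / 2 => z = 1/2 or z = -7/2.
|p1| = 7/2, |p2| = 1/2.
For BIBO stability, all poles must lie inside the unit circle (|p| < 1).
System is UNSTABLE since at least one |p| >= 1.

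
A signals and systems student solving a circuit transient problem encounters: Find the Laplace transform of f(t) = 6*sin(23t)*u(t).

Standard pair: sin(wt)*u(t) <-> w/(s^2+w^2)
With w = 23: L{6*sin(23t)*u(t)} = 138/(s^2+529)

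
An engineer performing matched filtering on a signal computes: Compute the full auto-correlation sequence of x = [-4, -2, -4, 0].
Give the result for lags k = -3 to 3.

r_xx[k] = sum_m x[m]*x[m+k], indexed from 0, for k = -3 to 3:
  r_xx[-3] = x[3]*x[0] = 0
  r_xx[-2] = x[2]*x[0] + x[3]*x[1] = 16
  r_xx[-1] = x[1]*x[0] + x[2]*x[1] + x[3]*x[2] = 16
  r_xx[0] = x[0]*x[0] + x[1]*x[1] + x[2]*x[2] + x[3]*x[3] = 36
  r_xx[1] = x[0]*x[1] + x[1]*x[2] + x[2]*x[3] = 16
  r_xx[2] = x[0]*x[2] + x[1]*x[3] = 16
  r_xx[3] = x[0]*x[3] = 0
r_xx = [0, 16, 16, 36, 16, 16, 0]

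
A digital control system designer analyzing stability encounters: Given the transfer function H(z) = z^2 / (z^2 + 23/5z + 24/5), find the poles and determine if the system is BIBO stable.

Poles are roots of the denominator: z^2 + 23/5z + 24/5 = 0.
Quadratic formula: z = [-(23/5) +/- sqrt((23/5)^2 - 4*(24/5))] / 2
Discriminant = 529/25 - 96/5 = 49/25; sqrt = 7/5.
z = (-23/5 +/- 7/5) / 2 => z = -8/5 or z = -3.
|p1| = 8/5, |p2| = 3.
For BIBO stability, all poles must lie inside the unit circle (|p| < 1).
System is UNSTABLE since at least one |p| >= 1.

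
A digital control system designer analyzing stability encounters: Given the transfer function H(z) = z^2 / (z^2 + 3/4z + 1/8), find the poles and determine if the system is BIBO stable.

Poles are roots of the denominator: z^2 + 3/4z + 1/8 = 0.
Quadratic formula: z = [-(3/4) +/- sqrt((3/4)^2 - 4*(1/8))] / 2
Discriminant = 9/16 - 1/2 = 1/16; sqrt = 1/4.
z = (-3/4 +/- 1/4) / 2 => z = -1/4 or z = -1/2.
|p1| = 1/2, |p2| = 1/4.
For BIBO stability, all poles must lie inside the unit circle (|p| < 1).
System is STABLE since both |p| < 1.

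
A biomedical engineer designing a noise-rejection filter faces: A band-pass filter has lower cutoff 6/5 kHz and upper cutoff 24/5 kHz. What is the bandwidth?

Bandwidth = f_high - f_low
= 24/5 kHz - 6/5 kHz = 18/5 kHz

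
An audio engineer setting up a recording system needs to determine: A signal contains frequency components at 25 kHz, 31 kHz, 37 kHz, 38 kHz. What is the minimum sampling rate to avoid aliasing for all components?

The highest frequency component is f_max = 38 kHz.
Nyquist rate = 2 * f_max = 2 * 38 kHz = 76 kHz.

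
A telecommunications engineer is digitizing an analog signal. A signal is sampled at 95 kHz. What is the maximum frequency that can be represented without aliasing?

The maximum frequency that can be represented without aliasing
is the Nyquist frequency: f_max = f_s / 2 = 95 kHz / 2 = 95/2 kHz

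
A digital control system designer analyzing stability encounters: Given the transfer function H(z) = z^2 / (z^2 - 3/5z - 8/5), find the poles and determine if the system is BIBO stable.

Poles are roots of the denominator: z^2 - 3/5z - 8/5 = 0.
Quadratic formula: z = [-(-3/5) +/- sqrt((-3/5)^2 - 4*(-8/5))] / 2
Discriminant = 9/25 + 32/5 = 169/25; sqrt = 13/5.
z = (3/5 +/- 13/5) / 2 => z = 8/5 or z = -1.
|p1| = 8/5, |p2| = 1.
For BIBO stability, all poles must lie inside the unit circle (|p| < 1).
System is UNSTABLE since at least one |p| >= 1.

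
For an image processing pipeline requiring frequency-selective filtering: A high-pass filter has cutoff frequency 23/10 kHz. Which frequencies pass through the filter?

A high-pass filter passes all frequencies above the cutoff frequency 23/10 kHz and attenuates lower frequencies.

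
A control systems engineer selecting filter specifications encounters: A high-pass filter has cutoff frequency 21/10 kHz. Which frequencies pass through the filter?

A high-pass filter passes all frequencies above the cutoff frequency 21/10 kHz and attenuates lower frequencies.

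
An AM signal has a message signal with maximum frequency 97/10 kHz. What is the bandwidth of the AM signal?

In AM (double-sideband), the bandwidth is twice the message frequency.
BW = 2 * f_m = 2 * 97/10 kHz = 97/5 kHz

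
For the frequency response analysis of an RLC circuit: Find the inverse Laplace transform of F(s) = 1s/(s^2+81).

Standard pair: s/(s^2+w^2) <-> cos(wt)*u(t)
With k=1, w=9: f(t) = cos(9t)*u(t)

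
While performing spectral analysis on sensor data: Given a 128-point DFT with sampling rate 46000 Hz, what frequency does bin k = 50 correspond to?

The frequency of DFT bin k is: f_k = k * f_s / N
f_50 = 50 * 46000 / 128 = 71875/4 Hz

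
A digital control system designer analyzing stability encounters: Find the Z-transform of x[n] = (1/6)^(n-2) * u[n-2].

Time-shifting property: if X(z) = Z{x[n]}, then Z{x[n-d]} = z^(-d) * X(z)
X(z) = z/(z - 1/6) for x[n] = (1/6)^n * u[n]
Z{x[n-2]} = z^(-2) * z/(z - 1/6) = z^(-1)/(z - 1/6)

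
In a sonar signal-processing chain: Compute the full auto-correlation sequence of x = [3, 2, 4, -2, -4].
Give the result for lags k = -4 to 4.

r_xx[k] = sum_m x[m]*x[m+k], indexed from 0, for k = -4 to 4:
  r_xx[-4] = x[4]*x[0] = -12
  r_xx[-3] = x[3]*x[0] + x[4]*x[1] = -14
  r_xx[-2] = x[2]*x[0] + x[3]*x[1] + x[4]*x[2] = -8
  r_xx[-1] = x[1]*x[0] + x[2]*x[1] + x[3]*x[2] + x[4]*x[3] = 14
  r_xx[0] = x[0]*x[0] + x[1]*x[1] + x[2]*x[2] + x[3]*x[3] + x[4]*x[4] = 49
  r_xx[1] = x[0]*x[1] + x[1]*x[2] + x[2]*x[3] + x[3]*x[4] = 14
  r_xx[2] = x[0]*x[2] + x[1]*x[3] + x[2]*x[4] = -8
  r_xx[3] = x[0]*x[3] + x[1]*x[4] = -14
  r_xx[4] = x[0]*x[4] = -12
r_xx = [-12, -14, -8, 14, 49, 14, -8, -14, -12]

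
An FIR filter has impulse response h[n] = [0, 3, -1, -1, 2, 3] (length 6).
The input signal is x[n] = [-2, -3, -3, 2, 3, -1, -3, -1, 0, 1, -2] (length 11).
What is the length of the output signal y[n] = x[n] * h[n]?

For linear convolution, the output length is:
len(y) = len(x) + len(h) - 1 = 11 + 6 - 1 = 16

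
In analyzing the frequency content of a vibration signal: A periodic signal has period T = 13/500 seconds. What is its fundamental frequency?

The fundamental frequency is the reciprocal of the period.
f = 1/T = 1/(13/500) = 500/13 Hz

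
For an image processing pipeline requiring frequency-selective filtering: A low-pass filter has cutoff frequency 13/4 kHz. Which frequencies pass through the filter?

A low-pass filter passes all frequencies below the cutoff frequency 13/4 kHz and attenuates higher frequencies.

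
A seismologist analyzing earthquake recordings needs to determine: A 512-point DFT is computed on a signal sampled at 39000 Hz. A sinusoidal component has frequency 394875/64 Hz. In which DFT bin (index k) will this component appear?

DFT frequency resolution = f_s/N = 39000/512 = 4875/64 Hz
Bin index k = f_signal / resolution = 394875/64 / 4875/64 = 81
The signal frequency 394875/64 Hz falls in DFT bin k = 81.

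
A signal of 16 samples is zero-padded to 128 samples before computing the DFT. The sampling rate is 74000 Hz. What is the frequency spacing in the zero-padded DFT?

Original DFT: N = 16, resolution = f_s/N = 74000/16 = 4625 Hz
Zero-padded DFT: N = 128, resolution = f_s/N = 74000/128 = 4625/8 Hz
Zero-padding interpolates the spectrum (finer frequency grid)
but does NOT improve the true spectral resolution (ability to resolve close frequencies).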